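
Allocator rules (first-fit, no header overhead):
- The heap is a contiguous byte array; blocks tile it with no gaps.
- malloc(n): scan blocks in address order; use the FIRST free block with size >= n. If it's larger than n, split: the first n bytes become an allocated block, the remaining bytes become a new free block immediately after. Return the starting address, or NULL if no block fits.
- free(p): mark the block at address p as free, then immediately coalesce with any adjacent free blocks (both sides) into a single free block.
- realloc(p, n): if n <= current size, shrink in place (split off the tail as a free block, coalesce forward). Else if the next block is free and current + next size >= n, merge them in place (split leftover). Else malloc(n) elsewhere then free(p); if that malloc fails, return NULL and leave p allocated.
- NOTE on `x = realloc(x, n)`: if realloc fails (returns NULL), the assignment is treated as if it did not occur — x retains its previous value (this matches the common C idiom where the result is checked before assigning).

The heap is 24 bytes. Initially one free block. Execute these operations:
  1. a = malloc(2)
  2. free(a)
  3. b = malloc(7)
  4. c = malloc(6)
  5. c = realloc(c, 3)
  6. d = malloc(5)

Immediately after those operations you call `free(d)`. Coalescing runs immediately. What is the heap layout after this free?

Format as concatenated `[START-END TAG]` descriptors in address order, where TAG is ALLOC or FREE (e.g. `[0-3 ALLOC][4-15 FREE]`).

Op 1: a = malloc(2) -> a = 0; heap: [0-1 ALLOC][2-23 FREE]
Op 2: free(a) -> (freed a); heap: [0-23 FREE]
Op 3: b = malloc(7) -> b = 0; heap: [0-6 ALLOC][7-23 FREE]
Op 4: c = malloc(6) -> c = 7; heap: [0-6 ALLOC][7-12 ALLOC][13-23 FREE]
Op 5: c = realloc(c, 3) -> c = 7; heap: [0-6 ALLOC][7-9 ALLOC][10-23 FREE]
Op 6: d = malloc(5) -> d = 10; heap: [0-6 ALLOC][7-9 ALLOC][10-14 ALLOC][15-23 FREE]
free(d): d = 10 -> block [10-14 ALLOC]; mark free, coalesce with adjacent free neighbors -> [0-6 ALLOC][7-9 ALLOC][10-23 FREE]

Answer: [0-6 ALLOC][7-9 ALLOC][10-23 FREE]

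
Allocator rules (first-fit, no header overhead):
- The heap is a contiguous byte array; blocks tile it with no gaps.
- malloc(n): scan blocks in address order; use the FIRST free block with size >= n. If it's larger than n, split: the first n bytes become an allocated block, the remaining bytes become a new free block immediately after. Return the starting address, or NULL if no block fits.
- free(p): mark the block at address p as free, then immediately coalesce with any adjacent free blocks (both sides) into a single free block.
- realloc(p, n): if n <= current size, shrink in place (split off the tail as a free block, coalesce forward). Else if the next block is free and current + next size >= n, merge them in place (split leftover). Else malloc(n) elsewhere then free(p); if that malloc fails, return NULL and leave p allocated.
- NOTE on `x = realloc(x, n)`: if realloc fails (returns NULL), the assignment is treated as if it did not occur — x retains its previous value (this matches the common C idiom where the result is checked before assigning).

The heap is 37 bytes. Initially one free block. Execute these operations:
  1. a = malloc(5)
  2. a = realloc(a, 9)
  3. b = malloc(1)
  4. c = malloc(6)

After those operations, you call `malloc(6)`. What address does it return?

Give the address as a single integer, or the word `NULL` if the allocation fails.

Answer: 16

Derivation:
Op 1: a = malloc(5) -> a = 0; heap: [0-4 ALLOC][5-36 FREE]
Op 2: a = realloc(a, 9) -> a = 0; heap: [0-8 ALLOC][9-36 FREE]
Op 3: b = malloc(1) -> b = 9; heap: [0-8 ALLOC][9-9 ALLOC][10-36 FREE]
Op 4: c = malloc(6) -> c = 10; heap: [0-8 ALLOC][9-9 ALLOC][10-15 ALLOC][16-36 FREE]
malloc(6): first-fit scan over [0-8 ALLOC][9-9 ALLOC][10-15 ALLOC][16-36 FREE] -> 16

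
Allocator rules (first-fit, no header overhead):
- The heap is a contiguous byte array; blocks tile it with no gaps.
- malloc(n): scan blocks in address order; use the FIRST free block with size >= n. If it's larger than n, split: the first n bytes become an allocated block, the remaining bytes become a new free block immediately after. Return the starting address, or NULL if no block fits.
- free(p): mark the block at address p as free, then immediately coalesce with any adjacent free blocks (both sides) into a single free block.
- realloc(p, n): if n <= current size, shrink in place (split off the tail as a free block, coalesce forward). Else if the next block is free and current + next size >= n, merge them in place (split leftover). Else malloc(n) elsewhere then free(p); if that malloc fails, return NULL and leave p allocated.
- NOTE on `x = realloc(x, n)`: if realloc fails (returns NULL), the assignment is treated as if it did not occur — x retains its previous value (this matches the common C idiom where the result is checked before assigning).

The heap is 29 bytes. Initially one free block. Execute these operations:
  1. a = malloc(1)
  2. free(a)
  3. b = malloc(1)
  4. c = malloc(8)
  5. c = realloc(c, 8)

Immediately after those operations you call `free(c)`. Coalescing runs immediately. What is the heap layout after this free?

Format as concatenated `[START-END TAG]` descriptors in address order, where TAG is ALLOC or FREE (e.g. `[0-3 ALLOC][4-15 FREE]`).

Op 1: a = malloc(1) -> a = 0; heap: [0-0 ALLOC][1-28 FREE]
Op 2: free(a) -> (freed a); heap: [0-28 FREE]
Op 3: b = malloc(1) -> b = 0; heap: [0-0 ALLOC][1-28 FREE]
Op 4: c = malloc(8) -> c = 1; heap: [0-0 ALLOC][1-8 ALLOC][9-28 FREE]
Op 5: c = realloc(c, 8) -> c = 1; heap: [0-0 ALLOC][1-8 ALLOC][9-28 FREE]
free(c): c = 1 -> block [1-8 ALLOC]; mark free, coalesce with adjacent free neighbors -> [0-0 ALLOC][1-28 FREE]

Answer: [0-0 ALLOC][1-28 FREE]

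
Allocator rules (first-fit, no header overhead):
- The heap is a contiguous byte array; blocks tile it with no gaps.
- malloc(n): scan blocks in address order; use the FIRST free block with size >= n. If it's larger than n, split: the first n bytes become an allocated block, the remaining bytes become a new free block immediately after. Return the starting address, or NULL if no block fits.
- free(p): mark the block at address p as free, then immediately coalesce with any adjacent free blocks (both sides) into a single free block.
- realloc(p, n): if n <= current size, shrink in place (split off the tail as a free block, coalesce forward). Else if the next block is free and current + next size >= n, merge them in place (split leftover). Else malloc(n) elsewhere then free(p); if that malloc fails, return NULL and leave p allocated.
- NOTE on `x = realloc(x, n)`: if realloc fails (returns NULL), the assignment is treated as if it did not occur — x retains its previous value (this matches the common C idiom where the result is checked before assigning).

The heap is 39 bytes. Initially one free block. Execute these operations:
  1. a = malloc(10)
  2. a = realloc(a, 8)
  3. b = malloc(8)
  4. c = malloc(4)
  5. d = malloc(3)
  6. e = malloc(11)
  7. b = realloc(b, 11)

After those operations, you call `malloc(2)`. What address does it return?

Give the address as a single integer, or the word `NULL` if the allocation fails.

Answer: 34

Derivation:
Op 1: a = malloc(10) -> a = 0; heap: [0-9 ALLOC][10-38 FREE]
Op 2: a = realloc(a, 8) -> a = 0; heap: [0-7 ALLOC][8-38 FREE]
Op 3: b = malloc(8) -> b = 8; heap: [0-7 ALLOC][8-15 ALLOC][16-38 FREE]
Op 4: c = malloc(4) -> c = 16; heap: [0-7 ALLOC][8-15 ALLOC][16-19 ALLOC][20-38 FREE]
Op 5: d = malloc(3) -> d = 20; heap: [0-7 ALLOC][8-15 ALLOC][16-19 ALLOC][20-22 ALLOC][23-38 FREE]
Op 6: e = malloc(11) -> e = 23; heap: [0-7 ALLOC][8-15 ALLOC][16-19 ALLOC][20-22 ALLOC][23-33 ALLOC][34-38 FREE]
Op 7: b = realloc(b, 11) -> NULL (b unchanged); heap: [0-7 ALLOC][8-15 ALLOC][16-19 ALLOC][20-22 ALLOC][23-33 ALLOC][34-38 FREE]
malloc(2): first-fit scan over [0-7 ALLOC][8-15 ALLOC][16-19 ALLOC][20-22 ALLOC][23-33 ALLOC][34-38 FREE] -> 34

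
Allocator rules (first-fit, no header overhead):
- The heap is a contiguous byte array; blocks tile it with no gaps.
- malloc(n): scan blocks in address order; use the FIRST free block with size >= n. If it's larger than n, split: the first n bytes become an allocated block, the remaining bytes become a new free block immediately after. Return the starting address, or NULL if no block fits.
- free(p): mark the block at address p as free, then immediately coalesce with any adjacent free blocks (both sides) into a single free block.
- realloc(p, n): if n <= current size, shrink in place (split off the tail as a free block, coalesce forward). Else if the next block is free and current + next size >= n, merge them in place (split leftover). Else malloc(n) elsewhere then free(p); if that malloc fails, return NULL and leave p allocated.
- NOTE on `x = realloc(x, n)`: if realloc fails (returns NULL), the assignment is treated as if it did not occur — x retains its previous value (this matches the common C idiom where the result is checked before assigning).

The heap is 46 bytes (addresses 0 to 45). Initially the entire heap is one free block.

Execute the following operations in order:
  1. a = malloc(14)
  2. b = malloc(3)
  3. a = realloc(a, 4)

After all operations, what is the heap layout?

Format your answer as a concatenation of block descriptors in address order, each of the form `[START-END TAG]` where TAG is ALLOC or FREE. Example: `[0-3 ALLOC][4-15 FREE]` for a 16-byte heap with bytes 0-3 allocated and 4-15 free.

Answer: [0-3 ALLOC][4-13 FREE][14-16 ALLOC][17-45 FREE]

Derivation:
Op 1: a = malloc(14) -> a = 0; heap: [0-13 ALLOC][14-45 FREE]
Op 2: b = malloc(3) -> b = 14; heap: [0-13 ALLOC][14-16 ALLOC][17-45 FREE]
Op 3: a = realloc(a, 4) -> a = 0; heap: [0-3 ALLOC][4-13 FREE][14-16 ALLOC][17-45 FREE]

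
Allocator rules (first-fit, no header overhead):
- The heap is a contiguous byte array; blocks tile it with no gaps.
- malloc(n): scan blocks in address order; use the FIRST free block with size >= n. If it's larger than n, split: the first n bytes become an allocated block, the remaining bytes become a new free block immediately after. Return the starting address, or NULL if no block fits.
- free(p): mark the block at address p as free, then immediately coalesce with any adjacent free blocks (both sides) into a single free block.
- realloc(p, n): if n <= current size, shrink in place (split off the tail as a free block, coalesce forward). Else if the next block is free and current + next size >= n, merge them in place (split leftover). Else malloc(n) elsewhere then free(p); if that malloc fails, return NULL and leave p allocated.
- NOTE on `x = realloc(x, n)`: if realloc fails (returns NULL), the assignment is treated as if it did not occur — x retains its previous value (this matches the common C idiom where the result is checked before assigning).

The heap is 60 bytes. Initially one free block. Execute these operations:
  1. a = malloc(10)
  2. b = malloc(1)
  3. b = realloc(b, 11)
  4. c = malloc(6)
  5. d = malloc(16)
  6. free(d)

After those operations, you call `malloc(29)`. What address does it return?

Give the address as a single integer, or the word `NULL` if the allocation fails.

Answer: 27

Derivation:
Op 1: a = malloc(10) -> a = 0; heap: [0-9 ALLOC][10-59 FREE]
Op 2: b = malloc(1) -> b = 10; heap: [0-9 ALLOC][10-10 ALLOC][11-59 FREE]
Op 3: b = realloc(b, 11) -> b = 10; heap: [0-9 ALLOC][10-20 ALLOC][21-59 FREE]
Op 4: c = malloc(6) -> c = 21; heap: [0-9 ALLOC][10-20 ALLOC][21-26 ALLOC][27-59 FREE]
Op 5: d = malloc(16) -> d = 27; heap: [0-9 ALLOC][10-20 ALLOC][21-26 ALLOC][27-42 ALLOC][43-59 FREE]
Op 6: free(d) -> (freed d); heap: [0-9 ALLOC][10-20 ALLOC][21-26 ALLOC][27-59 FREE]
malloc(29): first-fit scan over [0-9 ALLOC][10-20 ALLOC][21-26 ALLOC][27-59 FREE] -> 27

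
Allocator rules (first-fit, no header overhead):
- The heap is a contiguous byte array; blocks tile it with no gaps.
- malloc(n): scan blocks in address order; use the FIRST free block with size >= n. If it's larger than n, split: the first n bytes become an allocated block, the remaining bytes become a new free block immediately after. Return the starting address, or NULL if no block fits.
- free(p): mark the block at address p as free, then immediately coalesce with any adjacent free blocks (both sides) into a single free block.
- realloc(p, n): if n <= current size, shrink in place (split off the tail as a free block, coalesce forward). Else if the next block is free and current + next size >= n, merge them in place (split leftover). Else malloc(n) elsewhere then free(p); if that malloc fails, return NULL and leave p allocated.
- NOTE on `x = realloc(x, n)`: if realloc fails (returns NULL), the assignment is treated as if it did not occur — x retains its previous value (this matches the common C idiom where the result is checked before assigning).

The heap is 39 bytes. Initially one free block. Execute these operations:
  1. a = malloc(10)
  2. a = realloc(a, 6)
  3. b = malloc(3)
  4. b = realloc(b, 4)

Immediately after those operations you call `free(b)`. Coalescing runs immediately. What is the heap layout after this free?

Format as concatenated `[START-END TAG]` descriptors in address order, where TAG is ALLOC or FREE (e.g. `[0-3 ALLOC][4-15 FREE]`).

Answer: [0-5 ALLOC][6-38 FREE]

Derivation:
Op 1: a = malloc(10) -> a = 0; heap: [0-9 ALLOC][10-38 FREE]
Op 2: a = realloc(a, 6) -> a = 0; heap: [0-5 ALLOC][6-38 FREE]
Op 3: b = malloc(3) -> b = 6; heap: [0-5 ALLOC][6-8 ALLOC][9-38 FREE]
Op 4: b = realloc(b, 4) -> b = 6; heap: [0-5 ALLOC][6-9 ALLOC][10-38 FREE]
free(b): b = 6 -> block [6-9 ALLOC]; mark free, coalesce with adjacent free neighbors -> [0-5 ALLOC][6-38 FREE]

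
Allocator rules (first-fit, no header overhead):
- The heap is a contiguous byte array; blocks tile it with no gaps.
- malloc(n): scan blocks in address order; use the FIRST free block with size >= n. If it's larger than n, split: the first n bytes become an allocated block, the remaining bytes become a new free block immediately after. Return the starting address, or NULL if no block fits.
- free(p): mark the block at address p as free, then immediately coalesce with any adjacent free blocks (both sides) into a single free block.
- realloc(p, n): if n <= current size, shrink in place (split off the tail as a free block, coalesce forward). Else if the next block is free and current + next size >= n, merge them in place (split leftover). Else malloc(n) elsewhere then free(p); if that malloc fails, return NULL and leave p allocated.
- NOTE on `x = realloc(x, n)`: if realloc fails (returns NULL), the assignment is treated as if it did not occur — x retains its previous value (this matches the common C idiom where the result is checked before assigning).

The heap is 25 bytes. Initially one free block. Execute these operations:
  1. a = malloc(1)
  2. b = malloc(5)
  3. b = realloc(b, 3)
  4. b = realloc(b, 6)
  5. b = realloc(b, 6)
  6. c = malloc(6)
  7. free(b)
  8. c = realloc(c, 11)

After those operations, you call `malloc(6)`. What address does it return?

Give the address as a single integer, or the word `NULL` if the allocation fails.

Answer: 1

Derivation:
Op 1: a = malloc(1) -> a = 0; heap: [0-0 ALLOC][1-24 FREE]
Op 2: b = malloc(5) -> b = 1; heap: [0-0 ALLOC][1-5 ALLOC][6-24 FREE]
Op 3: b = realloc(b, 3) -> b = 1; heap: [0-0 ALLOC][1-3 ALLOC][4-24 FREE]
Op 4: b = realloc(b, 6) -> b = 1; heap: [0-0 ALLOC][1-6 ALLOC][7-24 FREE]
Op 5: b = realloc(b, 6) -> b = 1; heap: [0-0 ALLOC][1-6 ALLOC][7-24 FREE]
Op 6: c = malloc(6) -> c = 7; heap: [0-0 ALLOC][1-6 ALLOC][7-12 ALLOC][13-24 FREE]
Op 7: free(b) -> (freed b); heap: [0-0 ALLOC][1-6 FREE][7-12 ALLOC][13-24 FREE]
Op 8: c = realloc(c, 11) -> c = 7; heap: [0-0 ALLOC][1-6 FREE][7-17 ALLOC][18-24 FREE]
malloc(6): first-fit scan over [0-0 ALLOC][1-6 FREE][7-17 ALLOC][18-24 FREE] -> 1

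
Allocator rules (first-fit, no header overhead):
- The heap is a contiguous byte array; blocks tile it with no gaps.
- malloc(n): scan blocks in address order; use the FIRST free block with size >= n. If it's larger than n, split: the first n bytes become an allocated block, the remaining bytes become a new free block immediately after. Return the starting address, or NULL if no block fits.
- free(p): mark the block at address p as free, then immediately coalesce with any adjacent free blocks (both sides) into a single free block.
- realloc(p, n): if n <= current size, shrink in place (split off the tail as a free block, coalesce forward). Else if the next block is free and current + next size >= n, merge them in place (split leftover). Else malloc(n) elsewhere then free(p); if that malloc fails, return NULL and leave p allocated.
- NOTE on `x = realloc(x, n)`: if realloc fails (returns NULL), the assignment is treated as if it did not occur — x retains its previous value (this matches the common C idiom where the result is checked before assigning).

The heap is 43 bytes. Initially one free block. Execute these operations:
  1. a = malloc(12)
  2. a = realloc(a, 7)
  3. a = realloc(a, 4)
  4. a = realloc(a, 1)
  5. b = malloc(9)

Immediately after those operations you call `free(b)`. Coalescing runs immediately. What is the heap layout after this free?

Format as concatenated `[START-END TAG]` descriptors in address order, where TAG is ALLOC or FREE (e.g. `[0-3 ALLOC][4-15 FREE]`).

Answer: [0-0 ALLOC][1-42 FREE]

Derivation:
Op 1: a = malloc(12) -> a = 0; heap: [0-11 ALLOC][12-42 FREE]
Op 2: a = realloc(a, 7) -> a = 0; heap: [0-6 ALLOC][7-42 FREE]
Op 3: a = realloc(a, 4) -> a = 0; heap: [0-3 ALLOC][4-42 FREE]
Op 4: a = realloc(a, 1) -> a = 0; heap: [0-0 ALLOC][1-42 FREE]
Op 5: b = malloc(9) -> b = 1; heap: [0-0 ALLOC][1-9 ALLOC][10-42 FREE]
free(b): b = 1 -> block [1-9 ALLOC]; mark free, coalesce with adjacent free neighbors -> [0-0 ALLOC][1-42 FREE]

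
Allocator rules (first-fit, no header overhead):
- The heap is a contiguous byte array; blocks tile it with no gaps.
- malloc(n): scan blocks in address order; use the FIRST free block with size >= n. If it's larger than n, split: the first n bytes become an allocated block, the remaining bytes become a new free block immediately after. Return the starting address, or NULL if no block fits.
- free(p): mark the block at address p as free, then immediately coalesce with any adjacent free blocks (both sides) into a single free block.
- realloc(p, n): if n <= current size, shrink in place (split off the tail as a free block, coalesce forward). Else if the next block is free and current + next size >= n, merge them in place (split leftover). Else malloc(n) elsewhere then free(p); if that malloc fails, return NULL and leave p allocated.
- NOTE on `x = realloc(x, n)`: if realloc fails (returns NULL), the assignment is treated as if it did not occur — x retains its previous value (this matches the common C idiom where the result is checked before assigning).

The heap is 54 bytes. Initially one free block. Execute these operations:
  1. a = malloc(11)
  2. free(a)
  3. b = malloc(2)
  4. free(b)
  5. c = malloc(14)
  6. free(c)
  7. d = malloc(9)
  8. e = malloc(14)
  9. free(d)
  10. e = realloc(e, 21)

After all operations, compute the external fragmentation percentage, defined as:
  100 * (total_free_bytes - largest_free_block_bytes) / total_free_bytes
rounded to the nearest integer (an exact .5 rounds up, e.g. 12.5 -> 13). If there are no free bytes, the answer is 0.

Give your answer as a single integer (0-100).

Op 1: a = malloc(11) -> a = 0; heap: [0-10 ALLOC][11-53 FREE]
Op 2: free(a) -> (freed a); heap: [0-53 FREE]
Op 3: b = malloc(2) -> b = 0; heap: [0-1 ALLOC][2-53 FREE]
Op 4: free(b) -> (freed b); heap: [0-53 FREE]
Op 5: c = malloc(14) -> c = 0; heap: [0-13 ALLOC][14-53 FREE]
Op 6: free(c) -> (freed c); heap: [0-53 FREE]
Op 7: d = malloc(9) -> d = 0; heap: [0-8 ALLOC][9-53 FREE]
Op 8: e = malloc(14) -> e = 9; heap: [0-8 ALLOC][9-22 ALLOC][23-53 FREE]
Op 9: free(d) -> (freed d); heap: [0-8 FREE][9-22 ALLOC][23-53 FREE]
Op 10: e = realloc(e, 21) -> e = 9; heap: [0-8 FREE][9-29 ALLOC][30-53 FREE]
Free blocks: [9 24] total_free=33 largest=24 -> 100*(33-24)/33 = 900/33 ≈ 27.273 -> rounds to 27

Answer: 27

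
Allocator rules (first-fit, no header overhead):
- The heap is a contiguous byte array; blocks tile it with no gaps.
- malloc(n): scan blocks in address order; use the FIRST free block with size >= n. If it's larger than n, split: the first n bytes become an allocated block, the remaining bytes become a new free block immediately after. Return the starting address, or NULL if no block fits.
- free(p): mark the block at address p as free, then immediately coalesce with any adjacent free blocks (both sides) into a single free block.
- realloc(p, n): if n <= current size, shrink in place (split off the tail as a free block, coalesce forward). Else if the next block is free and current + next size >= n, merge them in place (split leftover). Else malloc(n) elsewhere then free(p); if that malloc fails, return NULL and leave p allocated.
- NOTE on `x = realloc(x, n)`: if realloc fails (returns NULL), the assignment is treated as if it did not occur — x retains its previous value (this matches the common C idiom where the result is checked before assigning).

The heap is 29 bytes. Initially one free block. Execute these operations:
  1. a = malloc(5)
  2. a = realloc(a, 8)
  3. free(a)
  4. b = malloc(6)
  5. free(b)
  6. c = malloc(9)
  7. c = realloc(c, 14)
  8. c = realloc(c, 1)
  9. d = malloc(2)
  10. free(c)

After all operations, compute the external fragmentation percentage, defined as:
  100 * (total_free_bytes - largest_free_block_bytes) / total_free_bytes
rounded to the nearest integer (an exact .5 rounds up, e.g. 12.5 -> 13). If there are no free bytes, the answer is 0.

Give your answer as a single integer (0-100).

Op 1: a = malloc(5) -> a = 0; heap: [0-4 ALLOC][5-28 FREE]
Op 2: a = realloc(a, 8) -> a = 0; heap: [0-7 ALLOC][8-28 FREE]
Op 3: free(a) -> (freed a); heap: [0-28 FREE]
Op 4: b = malloc(6) -> b = 0; heap: [0-5 ALLOC][6-28 FREE]
Op 5: free(b) -> (freed b); heap: [0-28 FREE]
Op 6: c = malloc(9) -> c = 0; heap: [0-8 ALLOC][9-28 FREE]
Op 7: c = realloc(c, 14) -> c = 0; heap: [0-13 ALLOC][14-28 FREE]
Op 8: c = realloc(c, 1) -> c = 0; heap: [0-0 ALLOC][1-28 FREE]
Op 9: d = malloc(2) -> d = 1; heap: [0-0 ALLOC][1-2 ALLOC][3-28 FREE]
Op 10: free(c) -> (freed c); heap: [0-0 FREE][1-2 ALLOC][3-28 FREE]
Free blocks: [1 26] total_free=27 largest=26 -> 100*(27-26)/27 = 100/27 ≈ 3.704 -> rounds to 4

Answer: 4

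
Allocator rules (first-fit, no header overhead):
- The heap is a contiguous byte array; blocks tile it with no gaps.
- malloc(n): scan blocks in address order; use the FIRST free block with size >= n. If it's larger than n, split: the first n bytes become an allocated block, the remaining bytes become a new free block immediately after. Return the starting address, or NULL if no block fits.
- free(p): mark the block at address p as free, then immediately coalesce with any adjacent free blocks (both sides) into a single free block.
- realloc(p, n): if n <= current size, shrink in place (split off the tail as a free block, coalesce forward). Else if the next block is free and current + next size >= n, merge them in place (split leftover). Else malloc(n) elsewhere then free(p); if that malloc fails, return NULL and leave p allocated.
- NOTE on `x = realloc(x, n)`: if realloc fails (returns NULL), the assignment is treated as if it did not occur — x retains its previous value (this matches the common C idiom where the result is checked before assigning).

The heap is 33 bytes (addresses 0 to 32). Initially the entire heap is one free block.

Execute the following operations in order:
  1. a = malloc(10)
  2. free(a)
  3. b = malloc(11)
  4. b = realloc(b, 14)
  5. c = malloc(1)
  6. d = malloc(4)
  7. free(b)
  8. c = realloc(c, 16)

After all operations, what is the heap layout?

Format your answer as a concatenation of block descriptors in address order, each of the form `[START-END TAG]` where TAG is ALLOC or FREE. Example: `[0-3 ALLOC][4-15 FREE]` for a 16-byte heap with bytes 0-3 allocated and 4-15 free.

Op 1: a = malloc(10) -> a = 0; heap: [0-9 ALLOC][10-32 FREE]
Op 2: free(a) -> (freed a); heap: [0-32 FREE]
Op 3: b = malloc(11) -> b = 0; heap: [0-10 ALLOC][11-32 FREE]
Op 4: b = realloc(b, 14) -> b = 0; heap: [0-13 ALLOC][14-32 FREE]
Op 5: c = malloc(1) -> c = 14; heap: [0-13 ALLOC][14-14 ALLOC][15-32 FREE]
Op 6: d = malloc(4) -> d = 15; heap: [0-13 ALLOC][14-14 ALLOC][15-18 ALLOC][19-32 FREE]
Op 7: free(b) -> (freed b); heap: [0-13 FREE][14-14 ALLOC][15-18 ALLOC][19-32 FREE]
Op 8: c = realloc(c, 16) -> NULL (c unchanged); heap: [0-13 FREE][14-14 ALLOC][15-18 ALLOC][19-32 FREE]

Answer: [0-13 FREE][14-14 ALLOC][15-18 ALLOC][19-32 FREE]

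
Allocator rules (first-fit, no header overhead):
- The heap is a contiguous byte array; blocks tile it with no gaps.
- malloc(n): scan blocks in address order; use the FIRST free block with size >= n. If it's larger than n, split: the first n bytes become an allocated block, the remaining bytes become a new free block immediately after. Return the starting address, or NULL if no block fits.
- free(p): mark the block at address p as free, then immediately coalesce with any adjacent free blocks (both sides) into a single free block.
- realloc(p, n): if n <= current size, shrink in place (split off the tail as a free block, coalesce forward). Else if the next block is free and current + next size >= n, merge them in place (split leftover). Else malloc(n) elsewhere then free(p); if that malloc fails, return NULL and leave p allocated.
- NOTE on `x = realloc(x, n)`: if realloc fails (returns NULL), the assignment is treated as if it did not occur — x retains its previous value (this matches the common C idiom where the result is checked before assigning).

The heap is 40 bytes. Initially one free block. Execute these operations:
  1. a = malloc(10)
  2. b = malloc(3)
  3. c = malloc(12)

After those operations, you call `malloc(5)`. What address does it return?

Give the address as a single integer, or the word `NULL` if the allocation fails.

Op 1: a = malloc(10) -> a = 0; heap: [0-9 ALLOC][10-39 FREE]
Op 2: b = malloc(3) -> b = 10; heap: [0-9 ALLOC][10-12 ALLOC][13-39 FREE]
Op 3: c = malloc(12) -> c = 13; heap: [0-9 ALLOC][10-12 ALLOC][13-24 ALLOC][25-39 FREE]
malloc(5): first-fit scan over [0-9 ALLOC][10-12 ALLOC][13-24 ALLOC][25-39 FREE] -> 25

Answer: 25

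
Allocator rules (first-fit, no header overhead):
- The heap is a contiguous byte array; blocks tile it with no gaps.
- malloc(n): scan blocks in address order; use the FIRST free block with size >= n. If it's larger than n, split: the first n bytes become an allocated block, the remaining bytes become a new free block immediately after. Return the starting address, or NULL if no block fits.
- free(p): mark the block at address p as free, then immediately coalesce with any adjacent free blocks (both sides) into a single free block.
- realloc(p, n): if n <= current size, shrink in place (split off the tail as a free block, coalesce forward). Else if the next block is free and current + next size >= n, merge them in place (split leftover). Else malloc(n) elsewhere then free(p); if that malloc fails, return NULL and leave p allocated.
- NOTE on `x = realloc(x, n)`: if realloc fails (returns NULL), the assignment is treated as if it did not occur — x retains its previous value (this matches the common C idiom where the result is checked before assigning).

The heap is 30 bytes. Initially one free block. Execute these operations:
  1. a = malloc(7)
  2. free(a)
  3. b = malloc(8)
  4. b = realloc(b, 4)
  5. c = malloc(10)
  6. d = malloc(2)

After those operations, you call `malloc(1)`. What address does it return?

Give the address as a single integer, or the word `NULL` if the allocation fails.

Op 1: a = malloc(7) -> a = 0; heap: [0-6 ALLOC][7-29 FREE]
Op 2: free(a) -> (freed a); heap: [0-29 FREE]
Op 3: b = malloc(8) -> b = 0; heap: [0-7 ALLOC][8-29 FREE]
Op 4: b = realloc(b, 4) -> b = 0; heap: [0-3 ALLOC][4-29 FREE]
Op 5: c = malloc(10) -> c = 4; heap: [0-3 ALLOC][4-13 ALLOC][14-29 FREE]
Op 6: d = malloc(2) -> d = 14; heap: [0-3 ALLOC][4-13 ALLOC][14-15 ALLOC][16-29 FREE]
malloc(1): first-fit scan over [0-3 ALLOC][4-13 ALLOC][14-15 ALLOC][16-29 FREE] -> 16

Answer: 16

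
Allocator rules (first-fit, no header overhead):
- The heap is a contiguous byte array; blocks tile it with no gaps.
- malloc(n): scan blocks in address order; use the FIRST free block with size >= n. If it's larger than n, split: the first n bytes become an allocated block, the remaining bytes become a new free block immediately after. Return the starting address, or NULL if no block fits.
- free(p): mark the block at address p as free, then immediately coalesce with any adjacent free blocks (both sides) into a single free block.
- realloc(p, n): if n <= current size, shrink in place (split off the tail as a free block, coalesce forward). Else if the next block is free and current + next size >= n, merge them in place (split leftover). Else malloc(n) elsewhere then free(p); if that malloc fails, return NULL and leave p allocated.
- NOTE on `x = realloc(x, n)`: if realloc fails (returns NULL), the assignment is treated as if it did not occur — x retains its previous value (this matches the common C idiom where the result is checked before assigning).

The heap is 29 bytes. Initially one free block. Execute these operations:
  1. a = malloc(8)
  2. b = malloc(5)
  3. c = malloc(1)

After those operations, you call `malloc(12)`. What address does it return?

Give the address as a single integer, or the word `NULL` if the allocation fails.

Op 1: a = malloc(8) -> a = 0; heap: [0-7 ALLOC][8-28 FREE]
Op 2: b = malloc(5) -> b = 8; heap: [0-7 ALLOC][8-12 ALLOC][13-28 FREE]
Op 3: c = malloc(1) -> c = 13; heap: [0-7 ALLOC][8-12 ALLOC][13-13 ALLOC][14-28 FREE]
malloc(12): first-fit scan over [0-7 ALLOC][8-12 ALLOC][13-13 ALLOC][14-28 FREE] -> 14

Answer: 14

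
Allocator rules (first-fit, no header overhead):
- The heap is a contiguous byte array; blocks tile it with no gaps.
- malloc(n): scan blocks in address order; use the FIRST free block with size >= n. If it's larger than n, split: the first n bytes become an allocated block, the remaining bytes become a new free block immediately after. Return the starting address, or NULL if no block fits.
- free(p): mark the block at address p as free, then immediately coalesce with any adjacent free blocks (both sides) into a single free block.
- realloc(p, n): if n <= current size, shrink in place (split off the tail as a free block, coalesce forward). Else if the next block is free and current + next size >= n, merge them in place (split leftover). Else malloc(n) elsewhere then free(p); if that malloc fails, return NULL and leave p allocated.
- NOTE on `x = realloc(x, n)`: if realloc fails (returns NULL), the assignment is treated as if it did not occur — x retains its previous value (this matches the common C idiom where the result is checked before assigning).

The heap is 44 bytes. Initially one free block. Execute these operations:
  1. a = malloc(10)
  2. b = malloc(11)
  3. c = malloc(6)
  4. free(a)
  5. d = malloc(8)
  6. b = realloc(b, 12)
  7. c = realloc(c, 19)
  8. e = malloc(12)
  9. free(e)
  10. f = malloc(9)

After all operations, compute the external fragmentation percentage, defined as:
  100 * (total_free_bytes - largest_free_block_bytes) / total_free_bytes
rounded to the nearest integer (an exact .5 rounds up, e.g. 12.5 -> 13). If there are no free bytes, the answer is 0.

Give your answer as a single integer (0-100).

Answer: 44

Derivation:
Op 1: a = malloc(10) -> a = 0; heap: [0-9 ALLOC][10-43 FREE]
Op 2: b = malloc(11) -> b = 10; heap: [0-9 ALLOC][10-20 ALLOC][21-43 FREE]
Op 3: c = malloc(6) -> c = 21; heap: [0-9 ALLOC][10-20 ALLOC][21-26 ALLOC][27-43 FREE]
Op 4: free(a) -> (freed a); heap: [0-9 FREE][10-20 ALLOC][21-26 ALLOC][27-43 FREE]
Op 5: d = malloc(8) -> d = 0; heap: [0-7 ALLOC][8-9 FREE][10-20 ALLOC][21-26 ALLOC][27-43 FREE]
Op 6: b = realloc(b, 12) -> b = 27; heap: [0-7 ALLOC][8-20 FREE][21-26 ALLOC][27-38 ALLOC][39-43 FREE]
Op 7: c = realloc(c, 19) -> NULL (c unchanged); heap: [0-7 ALLOC][8-20 FREE][21-26 ALLOC][27-38 ALLOC][39-43 FREE]
Op 8: e = malloc(12) -> e = 8; heap: [0-7 ALLOC][8-19 ALLOC][20-20 FREE][21-26 ALLOC][27-38 ALLOC][39-43 FREE]
Op 9: free(e) -> (freed e); heap: [0-7 ALLOC][8-20 FREE][21-26 ALLOC][27-38 ALLOC][39-43 FREE]
Op 10: f = malloc(9) -> f = 8; heap: [0-7 ALLOC][8-16 ALLOC][17-20 FREE][21-26 ALLOC][27-38 ALLOC][39-43 FREE]
Free blocks: [4 5] total_free=9 largest=5 -> 100*(9-5)/9 = 400/9 ≈ 44.444 -> rounds to 44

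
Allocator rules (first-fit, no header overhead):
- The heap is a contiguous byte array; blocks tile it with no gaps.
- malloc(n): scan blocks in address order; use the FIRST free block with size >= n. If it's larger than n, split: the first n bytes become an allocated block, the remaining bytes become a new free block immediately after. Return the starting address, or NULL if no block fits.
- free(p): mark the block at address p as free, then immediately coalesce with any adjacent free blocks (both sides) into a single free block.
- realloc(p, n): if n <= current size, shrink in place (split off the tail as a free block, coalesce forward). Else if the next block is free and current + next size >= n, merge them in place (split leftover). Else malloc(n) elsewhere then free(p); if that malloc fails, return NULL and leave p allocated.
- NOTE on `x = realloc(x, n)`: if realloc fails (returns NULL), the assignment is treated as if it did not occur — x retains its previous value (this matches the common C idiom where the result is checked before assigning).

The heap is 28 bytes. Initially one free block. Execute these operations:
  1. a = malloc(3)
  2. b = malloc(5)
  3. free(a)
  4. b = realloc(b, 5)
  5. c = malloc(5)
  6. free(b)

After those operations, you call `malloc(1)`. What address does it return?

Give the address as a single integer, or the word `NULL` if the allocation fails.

Op 1: a = malloc(3) -> a = 0; heap: [0-2 ALLOC][3-27 FREE]
Op 2: b = malloc(5) -> b = 3; heap: [0-2 ALLOC][3-7 ALLOC][8-27 FREE]
Op 3: free(a) -> (freed a); heap: [0-2 FREE][3-7 ALLOC][8-27 FREE]
Op 4: b = realloc(b, 5) -> b = 3; heap: [0-2 FREE][3-7 ALLOC][8-27 FREE]
Op 5: c = malloc(5) -> c = 8; heap: [0-2 FREE][3-7 ALLOC][8-12 ALLOC][13-27 FREE]
Op 6: free(b) -> (freed b); heap: [0-7 FREE][8-12 ALLOC][13-27 FREE]
malloc(1): first-fit scan over [0-7 FREE][8-12 ALLOC][13-27 FREE] -> 0

Answer: 0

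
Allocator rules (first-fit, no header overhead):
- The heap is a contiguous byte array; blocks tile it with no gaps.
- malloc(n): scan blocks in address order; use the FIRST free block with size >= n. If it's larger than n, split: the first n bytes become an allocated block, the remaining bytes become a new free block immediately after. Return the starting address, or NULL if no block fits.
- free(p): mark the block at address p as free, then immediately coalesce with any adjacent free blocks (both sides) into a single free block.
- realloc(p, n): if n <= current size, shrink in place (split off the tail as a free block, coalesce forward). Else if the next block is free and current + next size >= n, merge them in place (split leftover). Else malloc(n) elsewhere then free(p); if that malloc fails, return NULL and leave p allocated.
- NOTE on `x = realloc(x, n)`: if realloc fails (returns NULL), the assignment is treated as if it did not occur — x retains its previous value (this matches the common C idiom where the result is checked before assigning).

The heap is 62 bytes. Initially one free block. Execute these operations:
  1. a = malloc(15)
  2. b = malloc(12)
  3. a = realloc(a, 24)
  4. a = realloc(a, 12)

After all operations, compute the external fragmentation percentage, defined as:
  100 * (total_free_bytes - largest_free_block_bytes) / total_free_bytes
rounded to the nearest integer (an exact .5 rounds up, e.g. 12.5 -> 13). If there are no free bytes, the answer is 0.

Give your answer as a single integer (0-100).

Answer: 39

Derivation:
Op 1: a = malloc(15) -> a = 0; heap: [0-14 ALLOC][15-61 FREE]
Op 2: b = malloc(12) -> b = 15; heap: [0-14 ALLOC][15-26 ALLOC][27-61 FREE]
Op 3: a = realloc(a, 24) -> a = 27; heap: [0-14 FREE][15-26 ALLOC][27-50 ALLOC][51-61 FREE]
Op 4: a = realloc(a, 12) -> a = 27; heap: [0-14 FREE][15-26 ALLOC][27-38 ALLOC][39-61 FREE]
Free blocks: [15 23] total_free=38 largest=23 -> 100*(38-23)/38 = 1500/38 ≈ 39.474 -> rounds to 39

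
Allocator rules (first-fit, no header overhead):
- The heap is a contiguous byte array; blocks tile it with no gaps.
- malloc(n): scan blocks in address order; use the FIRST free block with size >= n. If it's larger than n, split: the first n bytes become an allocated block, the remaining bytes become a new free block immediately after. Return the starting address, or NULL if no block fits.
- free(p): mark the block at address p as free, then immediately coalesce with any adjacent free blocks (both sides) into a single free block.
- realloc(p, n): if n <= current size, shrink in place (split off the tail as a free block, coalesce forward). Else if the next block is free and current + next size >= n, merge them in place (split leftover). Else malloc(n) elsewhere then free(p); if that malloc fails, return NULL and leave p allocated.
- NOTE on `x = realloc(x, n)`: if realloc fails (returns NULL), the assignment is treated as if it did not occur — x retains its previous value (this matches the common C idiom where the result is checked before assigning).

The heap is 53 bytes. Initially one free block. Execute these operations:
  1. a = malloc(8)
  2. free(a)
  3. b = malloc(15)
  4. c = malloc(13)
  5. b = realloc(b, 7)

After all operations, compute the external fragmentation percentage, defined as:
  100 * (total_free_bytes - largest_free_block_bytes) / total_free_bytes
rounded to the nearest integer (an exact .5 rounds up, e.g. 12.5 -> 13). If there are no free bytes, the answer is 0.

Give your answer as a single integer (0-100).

Answer: 24

Derivation:
Op 1: a = malloc(8) -> a = 0; heap: [0-7 ALLOC][8-52 FREE]
Op 2: free(a) -> (freed a); heap: [0-52 FREE]
Op 3: b = malloc(15) -> b = 0; heap: [0-14 ALLOC][15-52 FREE]
Op 4: c = malloc(13) -> c = 15; heap: [0-14 ALLOC][15-27 ALLOC][28-52 FREE]
Op 5: b = realloc(b, 7) -> b = 0; heap: [0-6 ALLOC][7-14 FREE][15-27 ALLOC][28-52 FREE]
Free blocks: [8 25] total_free=33 largest=25 -> 100*(33-25)/33 = 800/33 ≈ 24.242 -> rounds to 24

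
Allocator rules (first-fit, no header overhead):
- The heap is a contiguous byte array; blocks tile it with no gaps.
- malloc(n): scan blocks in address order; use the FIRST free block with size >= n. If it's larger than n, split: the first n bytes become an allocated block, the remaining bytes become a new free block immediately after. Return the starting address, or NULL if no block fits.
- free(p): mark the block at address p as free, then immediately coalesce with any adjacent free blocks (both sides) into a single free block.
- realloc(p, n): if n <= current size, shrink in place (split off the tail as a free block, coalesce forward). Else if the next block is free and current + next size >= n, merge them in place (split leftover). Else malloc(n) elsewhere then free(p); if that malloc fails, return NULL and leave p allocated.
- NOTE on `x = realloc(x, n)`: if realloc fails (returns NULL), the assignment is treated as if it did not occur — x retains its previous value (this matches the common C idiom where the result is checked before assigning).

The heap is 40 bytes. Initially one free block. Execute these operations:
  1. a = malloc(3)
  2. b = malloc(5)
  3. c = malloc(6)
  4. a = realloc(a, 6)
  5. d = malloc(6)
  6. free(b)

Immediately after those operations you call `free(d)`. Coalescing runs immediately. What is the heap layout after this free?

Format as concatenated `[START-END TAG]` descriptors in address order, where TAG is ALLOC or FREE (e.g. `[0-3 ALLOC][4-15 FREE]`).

Answer: [0-7 FREE][8-13 ALLOC][14-19 ALLOC][20-39 FREE]

Derivation:
Op 1: a = malloc(3) -> a = 0; heap: [0-2 ALLOC][3-39 FREE]
Op 2: b = malloc(5) -> b = 3; heap: [0-2 ALLOC][3-7 ALLOC][8-39 FREE]
Op 3: c = malloc(6) -> c = 8; heap: [0-2 ALLOC][3-7 ALLOC][8-13 ALLOC][14-39 FREE]
Op 4: a = realloc(a, 6) -> a = 14; heap: [0-2 FREE][3-7 ALLOC][8-13 ALLOC][14-19 ALLOC][20-39 FREE]
Op 5: d = malloc(6) -> d = 20; heap: [0-2 FREE][3-7 ALLOC][8-13 ALLOC][14-19 ALLOC][20-25 ALLOC][26-39 FREE]
Op 6: free(b) -> (freed b); heap: [0-7 FREE][8-13 ALLOC][14-19 ALLOC][20-25 ALLOC][26-39 FREE]
free(d): d = 20 -> block [20-25 ALLOC]; mark free, coalesce with adjacent free neighbors -> [0-7 FREE][8-13 ALLOC][14-19 ALLOC][20-39 FREE]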